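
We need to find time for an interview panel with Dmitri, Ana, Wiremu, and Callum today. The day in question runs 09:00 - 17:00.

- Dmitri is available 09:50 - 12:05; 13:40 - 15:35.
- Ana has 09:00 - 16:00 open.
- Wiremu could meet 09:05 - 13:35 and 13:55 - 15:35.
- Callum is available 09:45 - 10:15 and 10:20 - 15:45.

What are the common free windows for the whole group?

09:50-10:15, 10:20-12:05, 13:55-15:35

Dmitri ∩ Ana: 09:50-12:05, 13:40-15:35.
Dmitri ∩ Ana ∩ Wiremu: 09:50-12:05, 13:55-15:35.
Dmitri ∩ Ana ∩ Wiremu ∩ Callum: 09:50-10:15, 10:20-12:05, 13:55-15:35.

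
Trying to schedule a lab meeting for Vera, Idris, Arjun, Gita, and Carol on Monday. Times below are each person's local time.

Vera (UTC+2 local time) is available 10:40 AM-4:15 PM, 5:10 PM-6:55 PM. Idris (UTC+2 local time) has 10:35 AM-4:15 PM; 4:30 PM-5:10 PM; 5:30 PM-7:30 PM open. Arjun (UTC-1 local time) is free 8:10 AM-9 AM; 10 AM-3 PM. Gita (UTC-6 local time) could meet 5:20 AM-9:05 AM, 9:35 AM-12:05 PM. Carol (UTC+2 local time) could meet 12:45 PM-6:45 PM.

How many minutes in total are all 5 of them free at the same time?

200

Vera in UTC: 08:40-14:15, 15:10-16:55 (subtract 2h to convert from UTC+2).
Idris in UTC: 08:35-14:15, 14:30-15:10, 15:30-17:30 (subtract 2h to convert from UTC+2).
Arjun in UTC: 09:10-10:00, 11:00-16:00 (add 1h to convert from UTC-1).
Gita in UTC: 11:20-15:05, 15:35-18:05 (add 6h to convert from UTC-6).
Carol in UTC: 10:45-16:45 (subtract 2h to convert from UTC+2).
Vera ∩ Idris: 08:40-14:15, 15:30-16:55.
Vera ∩ Idris ∩ Arjun: 09:10-10:00, 11:00-14:15, 15:30-16:00.
Vera ∩ Idris ∩ Arjun ∩ Gita: 11:20-14:15, 15:35-16:00.
Vera ∩ Idris ∩ Arjun ∩ Gita ∩ Carol: 11:20-14:15, 15:35-16:00.
Summing the common windows: 175 + 25 = 200 minutes.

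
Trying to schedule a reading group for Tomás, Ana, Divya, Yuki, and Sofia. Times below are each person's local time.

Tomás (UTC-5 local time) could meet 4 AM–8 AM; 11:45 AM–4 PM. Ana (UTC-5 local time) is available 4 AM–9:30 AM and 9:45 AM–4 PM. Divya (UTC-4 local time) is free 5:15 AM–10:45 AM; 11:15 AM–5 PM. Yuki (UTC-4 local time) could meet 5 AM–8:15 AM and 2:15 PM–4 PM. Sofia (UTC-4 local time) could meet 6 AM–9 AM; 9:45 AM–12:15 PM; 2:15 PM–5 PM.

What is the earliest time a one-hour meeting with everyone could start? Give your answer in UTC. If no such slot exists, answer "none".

Tomás in UTC: 09:00-13:00, 16:45-21:00 (add 5h to convert from UTC-5).
Ana in UTC: 09:00-14:30, 14:45-21:00 (add 5h to convert from UTC-5).
Divya in UTC: 09:15-14:45, 15:15-21:00 (add 4h to convert from UTC-4).
Yuki in UTC: 09:00-12:15, 18:15-20:00 (add 4h to convert from UTC-4).
Sofia in UTC: 10:00-13:00, 13:45-16:15, 18:15-21:00 (add 4h to convert from UTC-4).
Tomás ∩ Ana: 09:00-13:00, 16:45-21:00.
Tomás ∩ Ana ∩ Divya: 09:15-13:00, 16:45-21:00.
Tomás ∩ Ana ∩ Divya ∩ Yuki: 09:15-12:15, 18:15-20:00.
Tomás ∩ Ana ∩ Divya ∩ Yuki ∩ Sofia: 10:00-12:15, 18:15-20:00.
The first common window of at least 60 minutes is 10:00-12:15, so the earliest start is 10:00.

10:00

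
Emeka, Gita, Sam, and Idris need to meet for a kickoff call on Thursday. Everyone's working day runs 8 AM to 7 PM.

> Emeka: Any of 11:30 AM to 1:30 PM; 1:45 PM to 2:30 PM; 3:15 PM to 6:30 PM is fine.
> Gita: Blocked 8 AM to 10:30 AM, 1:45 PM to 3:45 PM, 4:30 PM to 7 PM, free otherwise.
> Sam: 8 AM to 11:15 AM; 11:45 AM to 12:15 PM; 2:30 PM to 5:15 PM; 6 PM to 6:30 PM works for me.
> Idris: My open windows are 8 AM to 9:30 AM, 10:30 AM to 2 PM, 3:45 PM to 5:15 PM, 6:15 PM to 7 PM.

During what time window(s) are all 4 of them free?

Emeka free: 11:30-13:30, 13:45-14:30, 15:15-18:30.
Gita free: 10:30-13:45, 15:45-16:30 (invert busy blocks within the working day).
Sam free: 08:00-11:15, 11:45-12:15, 14:30-17:15, 18:00-18:30.
Idris free: 08:00-09:30, 10:30-14:00, 15:45-17:15, 18:15-19:00.
Emeka ∩ Gita: 11:30-13:30, 15:45-16:30.
Emeka ∩ Gita ∩ Sam: 11:45-12:15, 15:45-16:30.
Emeka ∩ Gita ∩ Sam ∩ Idris: 11:45-12:15, 15:45-16:30.

11:45-12:15, 15:45-16:30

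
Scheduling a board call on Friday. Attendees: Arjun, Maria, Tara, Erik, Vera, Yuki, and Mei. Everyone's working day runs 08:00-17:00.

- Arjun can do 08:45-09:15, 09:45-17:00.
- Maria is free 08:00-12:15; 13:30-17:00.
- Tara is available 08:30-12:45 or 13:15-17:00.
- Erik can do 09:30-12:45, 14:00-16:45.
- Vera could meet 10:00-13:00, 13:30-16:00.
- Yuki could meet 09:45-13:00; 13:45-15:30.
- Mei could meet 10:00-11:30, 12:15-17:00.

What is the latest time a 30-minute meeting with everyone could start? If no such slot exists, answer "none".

Arjun ∩ Maria: 08:45-09:15, 09:45-12:15, 13:30-17:00.
Arjun ∩ Maria ∩ Tara: 08:45-09:15, 09:45-12:15, 13:30-17:00.
Arjun ∩ Maria ∩ Tara ∩ Erik: 09:45-12:15, 14:00-16:45.
Arjun ∩ Maria ∩ Tara ∩ Erik ∩ Vera: 10:00-12:15, 14:00-16:00.
Arjun ∩ Maria ∩ Tara ∩ Erik ∩ Vera ∩ Yuki: 10:00-12:15, 14:00-15:30.
Arjun ∩ Maria ∩ Tara ∩ Erik ∩ Vera ∩ Yuki ∩ Mei: 10:00-11:30, 14:00-15:30.
The last common window of at least 30 minutes is 14:00-15:30; a 30-minute meeting can start as late as 15:00 and still end by 15:30.

15:00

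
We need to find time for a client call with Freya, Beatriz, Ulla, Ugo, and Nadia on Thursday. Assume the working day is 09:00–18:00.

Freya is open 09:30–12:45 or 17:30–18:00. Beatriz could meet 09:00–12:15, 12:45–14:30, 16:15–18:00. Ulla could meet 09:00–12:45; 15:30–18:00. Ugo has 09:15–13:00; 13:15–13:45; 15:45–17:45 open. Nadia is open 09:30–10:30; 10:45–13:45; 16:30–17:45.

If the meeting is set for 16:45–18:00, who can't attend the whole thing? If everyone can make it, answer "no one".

Freya: not fully free for 16:45-18:00. Beatriz: free for 16:45-18:00. Ulla: free for 16:45-18:00. Ugo: not fully free for 16:45-18:00. Nadia: not fully free for 16:45-18:00.

Freya, Nadia, Ugo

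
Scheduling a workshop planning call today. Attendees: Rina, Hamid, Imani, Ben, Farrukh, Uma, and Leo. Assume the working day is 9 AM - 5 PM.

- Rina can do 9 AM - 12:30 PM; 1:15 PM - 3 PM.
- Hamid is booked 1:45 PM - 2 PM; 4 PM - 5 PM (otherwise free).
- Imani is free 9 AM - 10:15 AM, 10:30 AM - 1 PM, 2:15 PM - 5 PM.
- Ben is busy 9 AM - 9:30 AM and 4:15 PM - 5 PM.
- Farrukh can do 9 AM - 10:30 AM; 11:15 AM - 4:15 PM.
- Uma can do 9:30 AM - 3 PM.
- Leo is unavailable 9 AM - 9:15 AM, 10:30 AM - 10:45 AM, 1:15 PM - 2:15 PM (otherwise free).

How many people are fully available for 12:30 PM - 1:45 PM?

Rina free: 09:00-12:30, 13:15-15:00.
Hamid free: 09:00-13:45, 14:00-16:00 (invert busy blocks within the working day).
Imani free: 09:00-10:15, 10:30-13:00, 14:15-17:00.
Ben free: 09:30-16:15 (invert busy blocks within the working day).
Farrukh free: 09:00-10:30, 11:15-16:15.
Uma free: 09:30-15:00.
Leo free: 09:15-10:30, 10:45-13:15, 14:15-17:00 (invert busy blocks within the working day).
Hamid, Ben, Farrukh, and Uma can make the full 12:30-13:45 slot — that's 4.

4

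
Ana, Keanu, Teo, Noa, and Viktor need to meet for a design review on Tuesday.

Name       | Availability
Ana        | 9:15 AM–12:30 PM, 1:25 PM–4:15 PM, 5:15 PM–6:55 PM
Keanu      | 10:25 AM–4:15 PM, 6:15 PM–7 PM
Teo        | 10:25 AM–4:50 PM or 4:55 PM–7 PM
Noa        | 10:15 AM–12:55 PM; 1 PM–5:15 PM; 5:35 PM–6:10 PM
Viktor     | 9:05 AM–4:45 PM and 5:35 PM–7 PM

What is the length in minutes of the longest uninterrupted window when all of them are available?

Ana ∩ Keanu: 10:25-12:30, 13:25-16:15, 18:15-18:55.
Ana ∩ Keanu ∩ Teo: 10:25-12:30, 13:25-16:15, 18:15-18:55.
Ana ∩ Keanu ∩ Teo ∩ Noa: 10:25-12:30, 13:25-16:15.
Ana ∩ Keanu ∩ Teo ∩ Noa ∩ Viktor: 10:25-12:30, 13:25-16:15.
So the common availability across everyone is 10:25-12:30, 13:25-16:15.
The longest is 13:25-16:15 at 170 minutes.

170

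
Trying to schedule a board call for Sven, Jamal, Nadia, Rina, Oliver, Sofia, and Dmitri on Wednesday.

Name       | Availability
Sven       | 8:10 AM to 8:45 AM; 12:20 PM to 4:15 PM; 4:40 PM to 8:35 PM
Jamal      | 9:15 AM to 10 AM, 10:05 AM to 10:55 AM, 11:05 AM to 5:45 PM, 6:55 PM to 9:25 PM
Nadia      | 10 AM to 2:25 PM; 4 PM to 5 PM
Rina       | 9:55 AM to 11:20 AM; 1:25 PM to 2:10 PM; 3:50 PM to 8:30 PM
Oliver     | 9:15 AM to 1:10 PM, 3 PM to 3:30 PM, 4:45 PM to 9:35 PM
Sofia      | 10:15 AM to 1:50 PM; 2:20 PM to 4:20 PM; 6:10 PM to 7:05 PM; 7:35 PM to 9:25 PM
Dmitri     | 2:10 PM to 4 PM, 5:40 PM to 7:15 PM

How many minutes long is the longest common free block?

Sven ∩ Jamal: 12:20-16:15, 16:40-17:45, 18:55-20:35.
Sven ∩ Jamal ∩ Nadia: 12:20-14:25, 16:00-16:15, 16:40-17:00.
Sven ∩ Jamal ∩ Nadia ∩ Rina: 13:25-14:10, 16:00-16:15, 16:40-17:00.
Sven ∩ Jamal ∩ Nadia ∩ Rina ∩ Oliver: 16:45-17:00.
Sven ∩ Jamal ∩ Nadia ∩ Rina ∩ Oliver ∩ Sofia: ∅.
Sven ∩ Jamal ∩ Nadia ∩ Rina ∩ Oliver ∩ Sofia ∩ Dmitri: ∅.
There is no time when everyone is free.
No common window exists, so the longest block is 0 minutes.

0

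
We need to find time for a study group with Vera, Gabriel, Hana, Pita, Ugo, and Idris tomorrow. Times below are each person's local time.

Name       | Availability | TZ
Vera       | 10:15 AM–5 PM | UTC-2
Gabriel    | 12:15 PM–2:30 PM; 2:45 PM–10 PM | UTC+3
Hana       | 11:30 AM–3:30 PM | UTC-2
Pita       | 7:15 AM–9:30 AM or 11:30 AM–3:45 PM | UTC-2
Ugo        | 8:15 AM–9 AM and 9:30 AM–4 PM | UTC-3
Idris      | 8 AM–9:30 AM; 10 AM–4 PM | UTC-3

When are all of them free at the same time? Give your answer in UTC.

13:30-17:30

Vera in UTC: 12:15-19:00 (add 2h to convert from UTC-2).
Gabriel in UTC: 09:15-11:30, 11:45-19:00 (subtract 3h to convert from UTC+3).
Hana in UTC: 13:30-17:30 (add 2h to convert from UTC-2).
Pita in UTC: 09:15-11:30, 13:30-17:45 (add 2h to convert from UTC-2).
Ugo in UTC: 11:15-12:00, 12:30-19:00 (add 3h to convert from UTC-3).
Idris in UTC: 11:00-12:30, 13:00-19:00 (add 3h to convert from UTC-3).
Vera ∩ Gabriel: 12:15-19:00.
Vera ∩ Gabriel ∩ Hana: 13:30-17:30.
Vera ∩ Gabriel ∩ Hana ∩ Pita: 13:30-17:30.
Vera ∩ Gabriel ∩ Hana ∩ Pita ∩ Ugo: 13:30-17:30.
Vera ∩ Gabriel ∩ Hana ∩ Pita ∩ Ugo ∩ Idris: 13:30-17:30.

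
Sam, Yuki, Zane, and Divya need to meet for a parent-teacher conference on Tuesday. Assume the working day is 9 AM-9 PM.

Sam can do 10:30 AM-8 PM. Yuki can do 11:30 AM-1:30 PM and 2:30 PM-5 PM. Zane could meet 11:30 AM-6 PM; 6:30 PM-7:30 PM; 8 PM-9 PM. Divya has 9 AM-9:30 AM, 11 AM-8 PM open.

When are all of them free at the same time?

11:30-13:30, 14:30-17:00

Sam ∩ Yuki: 11:30-13:30, 14:30-17:00.
Sam ∩ Yuki ∩ Zane: 11:30-13:30, 14:30-17:00.
Sam ∩ Yuki ∩ Zane ∩ Divya: 11:30-13:30, 14:30-17:00.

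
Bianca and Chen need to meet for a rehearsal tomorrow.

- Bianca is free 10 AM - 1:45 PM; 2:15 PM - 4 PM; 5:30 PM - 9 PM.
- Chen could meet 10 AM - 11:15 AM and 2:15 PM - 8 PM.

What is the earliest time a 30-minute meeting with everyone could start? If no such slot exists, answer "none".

10:00

Bianca ∩ Chen: 10:00-11:15, 14:15-16:00, 17:30-20:00.
The first common window of at least 30 minutes is 10:00-11:15, so the earliest start is 10:00.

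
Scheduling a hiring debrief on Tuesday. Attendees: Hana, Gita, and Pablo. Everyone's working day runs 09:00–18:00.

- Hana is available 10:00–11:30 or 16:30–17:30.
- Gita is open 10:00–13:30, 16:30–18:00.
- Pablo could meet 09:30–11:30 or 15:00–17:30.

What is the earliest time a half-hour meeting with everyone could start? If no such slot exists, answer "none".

Hana ∩ Gita: 10:00-11:30, 16:30-17:30.
Hana ∩ Gita ∩ Pablo: 10:00-11:30, 16:30-17:30.
The first common window of at least 30 minutes is 10:00-11:30, so the earliest start is 10:00.

10:00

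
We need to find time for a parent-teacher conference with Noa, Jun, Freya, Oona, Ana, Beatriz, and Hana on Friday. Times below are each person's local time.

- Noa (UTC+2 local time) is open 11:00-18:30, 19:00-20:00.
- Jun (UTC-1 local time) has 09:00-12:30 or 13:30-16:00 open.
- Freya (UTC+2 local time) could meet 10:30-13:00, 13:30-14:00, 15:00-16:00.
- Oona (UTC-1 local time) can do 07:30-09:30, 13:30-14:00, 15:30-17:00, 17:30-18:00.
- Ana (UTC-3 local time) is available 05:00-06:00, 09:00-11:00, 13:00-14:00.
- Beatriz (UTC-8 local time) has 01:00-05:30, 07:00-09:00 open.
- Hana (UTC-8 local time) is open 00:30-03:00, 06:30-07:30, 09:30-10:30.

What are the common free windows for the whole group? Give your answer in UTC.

Noa in UTC: 09:00-16:30, 17:00-18:00 (subtract 2h to convert from UTC+2).
Jun in UTC: 10:00-13:30, 14:30-17:00 (add 1h to convert from UTC-1).
Freya in UTC: 08:30-11:00, 11:30-12:00, 13:00-14:00 (subtract 2h to convert from UTC+2).
Oona in UTC: 08:30-10:30, 14:30-15:00, 16:30-18:00, 18:30-19:00 (add 1h to convert from UTC-1).
Ana in UTC: 08:00-09:00, 12:00-14:00, 16:00-17:00 (add 3h to convert from UTC-3).
Beatriz in UTC: 09:00-13:30, 15:00-17:00 (add 8h to convert from UTC-8).
Hana in UTC: 08:30-11:00, 14:30-15:30, 17:30-18:30 (add 8h to convert from UTC-8).
Noa ∩ Jun: 10:00-13:30, 14:30-16:30.
Noa ∩ Jun ∩ Freya: 10:00-11:00, 11:30-12:00, 13:00-13:30.
Noa ∩ Jun ∩ Freya ∩ Oona: 10:00-10:30.
Noa ∩ Jun ∩ Freya ∩ Oona ∩ Ana: ∅.
Noa ∩ Jun ∩ Freya ∩ Oona ∩ Ana ∩ Beatriz: ∅.
Noa ∩ Jun ∩ Freya ∩ Oona ∩ Ana ∩ Beatriz ∩ Hana: ∅.
There is no time when everyone is free.

none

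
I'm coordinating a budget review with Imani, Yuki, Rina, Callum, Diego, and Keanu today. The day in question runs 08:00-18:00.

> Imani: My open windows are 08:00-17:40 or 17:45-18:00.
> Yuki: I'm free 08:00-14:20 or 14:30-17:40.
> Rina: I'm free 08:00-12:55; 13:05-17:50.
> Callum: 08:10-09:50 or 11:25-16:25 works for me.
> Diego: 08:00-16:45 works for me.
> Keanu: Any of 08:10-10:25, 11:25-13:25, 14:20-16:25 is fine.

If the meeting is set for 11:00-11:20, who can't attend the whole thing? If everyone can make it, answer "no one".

Imani: free for 11:00-11:20. Yuki: free for 11:00-11:20. Rina: free for 11:00-11:20. Callum: not fully free for 11:00-11:20. Diego: free for 11:00-11:20. Keanu: not fully free for 11:00-11:20.

Callum, Keanu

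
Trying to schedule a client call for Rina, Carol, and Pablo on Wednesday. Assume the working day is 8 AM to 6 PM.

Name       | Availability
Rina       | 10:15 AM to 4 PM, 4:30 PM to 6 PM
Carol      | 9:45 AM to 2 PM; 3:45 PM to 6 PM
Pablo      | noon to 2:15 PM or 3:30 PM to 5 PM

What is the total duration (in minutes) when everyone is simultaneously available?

165

Rina ∩ Carol: 10:15-14:00, 15:45-16:00, 16:30-18:00.
Rina ∩ Carol ∩ Pablo: 12:00-14:00, 15:45-16:00, 16:30-17:00.
Summing the common windows: 120 + 15 + 30 = 165 minutes.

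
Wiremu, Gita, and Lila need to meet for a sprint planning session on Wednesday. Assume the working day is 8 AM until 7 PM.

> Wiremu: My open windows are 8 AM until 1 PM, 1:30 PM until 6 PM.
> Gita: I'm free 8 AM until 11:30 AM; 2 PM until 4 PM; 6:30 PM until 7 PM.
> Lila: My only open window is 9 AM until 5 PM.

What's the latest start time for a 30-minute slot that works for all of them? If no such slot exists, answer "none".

Wiremu ∩ Gita: 08:00-11:30, 14:00-16:00.
Wiremu ∩ Gita ∩ Lila: 09:00-11:30, 14:00-16:00.
The last common window of at least 30 minutes is 14:00-16:00; a 30-minute meeting can start as late as 15:30 and still end by 16:00.

15:30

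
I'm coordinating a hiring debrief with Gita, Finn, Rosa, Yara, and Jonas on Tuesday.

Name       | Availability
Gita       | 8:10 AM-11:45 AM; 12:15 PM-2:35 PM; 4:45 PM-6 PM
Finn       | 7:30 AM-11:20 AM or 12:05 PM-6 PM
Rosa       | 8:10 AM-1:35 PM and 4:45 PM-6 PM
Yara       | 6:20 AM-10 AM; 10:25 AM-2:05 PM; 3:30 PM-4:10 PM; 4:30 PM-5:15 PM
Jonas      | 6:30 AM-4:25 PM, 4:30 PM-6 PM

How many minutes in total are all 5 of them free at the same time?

Gita ∩ Finn: 08:10-11:20, 12:15-14:35, 16:45-18:00.
Gita ∩ Finn ∩ Rosa: 08:10-11:20, 12:15-13:35, 16:45-18:00.
Gita ∩ Finn ∩ Rosa ∩ Yara: 08:10-10:00, 10:25-11:20, 12:15-13:35, 16:45-17:15.
Gita ∩ Finn ∩ Rosa ∩ Yara ∩ Jonas: 08:10-10:00, 10:25-11:20, 12:15-13:35, 16:45-17:15.
Summing the common windows: 110 + 55 + 80 + 30 = 275 minutes.

275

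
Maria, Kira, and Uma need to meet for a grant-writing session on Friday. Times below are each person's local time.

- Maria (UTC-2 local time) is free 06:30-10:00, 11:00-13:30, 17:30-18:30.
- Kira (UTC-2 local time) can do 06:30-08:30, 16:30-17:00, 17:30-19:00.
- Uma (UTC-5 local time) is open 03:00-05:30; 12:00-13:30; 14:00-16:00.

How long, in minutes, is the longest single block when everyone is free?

120

Maria in UTC: 08:30-12:00, 13:00-15:30, 19:30-20:30 (add 2h to convert from UTC-2).
Kira in UTC: 08:30-10:30, 18:30-19:00, 19:30-21:00 (add 2h to convert from UTC-2).
Uma in UTC: 08:00-10:30, 17:00-18:30, 19:00-21:00 (add 5h to convert from UTC-5).
Maria ∩ Kira: 08:30-10:30, 19:30-20:30.
Maria ∩ Kira ∩ Uma: 08:30-10:30, 19:30-20:30.
So the common availability across everyone is 08:30-10:30, 19:30-20:30.
The longest is 08:30-10:30 at 120 minutes.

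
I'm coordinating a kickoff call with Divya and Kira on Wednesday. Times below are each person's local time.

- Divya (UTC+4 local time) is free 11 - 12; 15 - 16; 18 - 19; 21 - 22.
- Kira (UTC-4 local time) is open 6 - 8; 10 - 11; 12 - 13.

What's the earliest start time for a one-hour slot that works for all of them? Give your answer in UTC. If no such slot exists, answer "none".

11:00

Divya in UTC: 07:00-08:00, 11:00-12:00, 14:00-15:00, 17:00-18:00 (subtract 4h to convert from UTC+4).
Kira in UTC: 10:00-12:00, 14:00-15:00, 16:00-17:00 (add 4h to convert from UTC-4).
Divya ∩ Kira: 11:00-12:00, 14:00-15:00.
So the common availability across everyone is 11:00-12:00, 14:00-15:00.
The first common window of at least 60 minutes is 11:00-12:00, so the earliest start is 11:00.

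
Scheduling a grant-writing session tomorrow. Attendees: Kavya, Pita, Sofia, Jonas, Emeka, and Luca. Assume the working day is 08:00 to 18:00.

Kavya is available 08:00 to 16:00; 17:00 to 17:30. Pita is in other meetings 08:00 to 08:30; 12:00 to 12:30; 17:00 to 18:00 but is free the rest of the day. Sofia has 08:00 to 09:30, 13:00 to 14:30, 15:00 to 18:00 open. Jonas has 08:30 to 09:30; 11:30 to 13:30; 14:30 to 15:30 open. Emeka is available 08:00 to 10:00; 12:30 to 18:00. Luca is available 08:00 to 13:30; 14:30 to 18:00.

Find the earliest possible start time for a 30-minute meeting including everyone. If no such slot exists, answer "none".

08:30

Kavya free: 08:00-16:00, 17:00-17:30.
Pita free: 08:30-12:00, 12:30-17:00 (invert busy blocks within the working day).
Sofia free: 08:00-09:30, 13:00-14:30, 15:00-18:00.
Jonas free: 08:30-09:30, 11:30-13:30, 14:30-15:30.
Emeka free: 08:00-10:00, 12:30-18:00.
Luca free: 08:00-13:30, 14:30-18:00.
Kavya ∩ Pita: 08:30-12:00, 12:30-16:00.
Kavya ∩ Pita ∩ Sofia: 08:30-09:30, 13:00-14:30, 15:00-16:00.
Kavya ∩ Pita ∩ Sofia ∩ Jonas: 08:30-09:30, 13:00-13:30, 15:00-15:30.
Kavya ∩ Pita ∩ Sofia ∩ Jonas ∩ Emeka: 08:30-09:30, 13:00-13:30, 15:00-15:30.
Kavya ∩ Pita ∩ Sofia ∩ Jonas ∩ Emeka ∩ Luca: 08:30-09:30, 13:00-13:30, 15:00-15:30.
The first common window of at least 30 minutes is 08:30-09:30, so the earliest start is 08:30.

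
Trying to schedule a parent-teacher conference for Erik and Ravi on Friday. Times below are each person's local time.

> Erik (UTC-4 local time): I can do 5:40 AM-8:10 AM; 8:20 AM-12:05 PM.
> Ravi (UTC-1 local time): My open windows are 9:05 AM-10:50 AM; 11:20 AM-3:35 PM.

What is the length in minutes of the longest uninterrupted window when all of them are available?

225

Erik in UTC: 09:40-12:10, 12:20-16:05 (add 4h to convert from UTC-4).
Ravi in UTC: 10:05-11:50, 12:20-16:35 (add 1h to convert from UTC-1).
Erik ∩ Ravi: 10:05-11:50, 12:20-16:05.
The longest is 12:20-16:05 at 225 minutes.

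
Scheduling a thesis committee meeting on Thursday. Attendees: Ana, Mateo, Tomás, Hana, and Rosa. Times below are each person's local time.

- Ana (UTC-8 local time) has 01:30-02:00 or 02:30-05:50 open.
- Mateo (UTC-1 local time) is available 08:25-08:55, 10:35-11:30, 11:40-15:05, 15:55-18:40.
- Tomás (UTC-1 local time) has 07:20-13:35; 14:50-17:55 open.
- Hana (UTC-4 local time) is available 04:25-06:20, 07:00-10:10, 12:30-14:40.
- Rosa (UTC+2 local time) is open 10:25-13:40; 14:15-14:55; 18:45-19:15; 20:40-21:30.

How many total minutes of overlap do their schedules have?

60

Ana in UTC: 09:30-10:00, 10:30-13:50 (add 8h to convert from UTC-8).
Mateo in UTC: 09:25-09:55, 11:35-12:30, 12:40-16:05, 16:55-19:40 (add 1h to convert from UTC-1).
Tomás in UTC: 08:20-14:35, 15:50-18:55 (add 1h to convert from UTC-1).
Hana in UTC: 08:25-10:20, 11:00-14:10, 16:30-18:40 (add 4h to convert from UTC-4).
Rosa in UTC: 08:25-11:40, 12:15-12:55, 16:45-17:15, 18:40-19:30 (subtract 2h to convert from UTC+2).
Ana ∩ Mateo: 09:30-09:55, 11:35-12:30, 12:40-13:50.
Ana ∩ Mateo ∩ Tomás: 09:30-09:55, 11:35-12:30, 12:40-13:50.
Ana ∩ Mateo ∩ Tomás ∩ Hana: 09:30-09:55, 11:35-12:30, 12:40-13:50.
Ana ∩ Mateo ∩ Tomás ∩ Hana ∩ Rosa: 09:30-09:55, 11:35-11:40, 12:15-12:30, 12:40-12:55.
Those are the intersection windows.
Summing the common windows: 25 + 5 + 15 + 15 = 60 minutes.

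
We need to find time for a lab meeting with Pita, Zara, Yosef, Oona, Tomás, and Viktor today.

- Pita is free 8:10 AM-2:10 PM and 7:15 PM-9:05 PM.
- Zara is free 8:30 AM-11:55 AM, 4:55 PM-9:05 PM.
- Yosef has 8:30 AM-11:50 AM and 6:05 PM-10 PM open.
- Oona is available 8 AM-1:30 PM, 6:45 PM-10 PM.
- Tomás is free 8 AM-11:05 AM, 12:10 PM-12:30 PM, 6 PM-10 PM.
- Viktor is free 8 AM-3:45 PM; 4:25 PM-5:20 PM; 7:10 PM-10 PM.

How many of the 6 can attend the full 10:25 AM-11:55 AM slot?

4

Pita, Zara, Oona, and Viktor can make the full 10:25-11:55 slot — that's 4.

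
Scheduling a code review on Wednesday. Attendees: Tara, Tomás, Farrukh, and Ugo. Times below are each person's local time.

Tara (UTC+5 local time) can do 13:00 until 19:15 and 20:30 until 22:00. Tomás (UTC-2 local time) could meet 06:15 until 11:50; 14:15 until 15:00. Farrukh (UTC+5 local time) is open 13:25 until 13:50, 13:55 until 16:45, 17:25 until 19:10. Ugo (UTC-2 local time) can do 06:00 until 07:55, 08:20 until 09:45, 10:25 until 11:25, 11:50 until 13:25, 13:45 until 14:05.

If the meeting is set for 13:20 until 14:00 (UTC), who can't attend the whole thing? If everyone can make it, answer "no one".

Tara in UTC: 08:00-14:15, 15:30-17:00 (subtract 5h to convert from UTC+5).
Tomás in UTC: 08:15-13:50, 16:15-17:00 (add 2h to convert from UTC-2).
Farrukh in UTC: 08:25-08:50, 08:55-11:45, 12:25-14:10 (subtract 5h to convert from UTC+5).
Ugo in UTC: 08:00-09:55, 10:20-11:45, 12:25-13:25, 13:50-15:25, 15:45-16:05 (add 2h to convert from UTC-2).
Tara: free for 13:20-14:00. Tomás: not fully free for 13:20-14:00. Farrukh: free for 13:20-14:00. Ugo: not fully free for 13:20-14:00.

Tomás, Ugo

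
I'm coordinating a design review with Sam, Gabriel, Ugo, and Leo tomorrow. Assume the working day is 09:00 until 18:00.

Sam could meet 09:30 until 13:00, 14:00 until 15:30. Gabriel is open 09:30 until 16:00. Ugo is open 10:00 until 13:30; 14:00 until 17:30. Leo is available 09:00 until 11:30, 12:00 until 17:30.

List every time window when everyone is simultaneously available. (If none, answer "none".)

Sam ∩ Gabriel: 09:30-13:00, 14:00-15:30.
Sam ∩ Gabriel ∩ Ugo: 10:00-13:00, 14:00-15:30.
Sam ∩ Gabriel ∩ Ugo ∩ Leo: 10:00-11:30, 12:00-13:00, 14:00-15:30.

10:00-11:30, 12:00-13:00, 14:00-15:30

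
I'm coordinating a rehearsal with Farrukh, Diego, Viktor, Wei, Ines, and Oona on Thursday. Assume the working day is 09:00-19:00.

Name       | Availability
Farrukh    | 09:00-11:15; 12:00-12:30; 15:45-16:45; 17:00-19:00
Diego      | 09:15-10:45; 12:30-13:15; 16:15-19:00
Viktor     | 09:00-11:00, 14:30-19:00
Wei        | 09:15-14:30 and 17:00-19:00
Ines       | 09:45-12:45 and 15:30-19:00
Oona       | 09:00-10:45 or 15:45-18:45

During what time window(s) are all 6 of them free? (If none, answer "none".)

09:45-10:45, 17:00-18:45

Farrukh ∩ Diego: 09:15-10:45, 16:15-16:45, 17:00-19:00.
Farrukh ∩ Diego ∩ Viktor: 09:15-10:45, 16:15-16:45, 17:00-19:00.
Farrukh ∩ Diego ∩ Viktor ∩ Wei: 09:15-10:45, 17:00-19:00.
Farrukh ∩ Diego ∩ Viktor ∩ Wei ∩ Ines: 09:45-10:45, 17:00-19:00.
Farrukh ∩ Diego ∩ Viktor ∩ Wei ∩ Ines ∩ Oona: 09:45-10:45, 17:00-18:45.
Those are the intersection windows.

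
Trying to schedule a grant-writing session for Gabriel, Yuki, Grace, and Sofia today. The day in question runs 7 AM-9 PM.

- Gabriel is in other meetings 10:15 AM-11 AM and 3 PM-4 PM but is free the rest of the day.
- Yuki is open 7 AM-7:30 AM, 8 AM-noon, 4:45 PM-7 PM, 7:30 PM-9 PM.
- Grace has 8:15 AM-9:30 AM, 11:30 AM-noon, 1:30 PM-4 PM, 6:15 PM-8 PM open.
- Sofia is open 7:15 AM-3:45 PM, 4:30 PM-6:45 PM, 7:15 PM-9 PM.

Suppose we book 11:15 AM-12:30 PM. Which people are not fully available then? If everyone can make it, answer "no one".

Grace, Yuki

Gabriel free: 07:00-10:15, 11:00-15:00, 16:00-21:00 (invert busy blocks within the working day).
Yuki free: 07:00-07:30, 08:00-12:00, 16:45-19:00, 19:30-21:00.
Grace free: 08:15-09:30, 11:30-12:00, 13:30-16:00, 18:15-20:00.
Sofia free: 07:15-15:45, 16:30-18:45, 19:15-21:00.
Gabriel: free for 11:15-12:30. Yuki: not fully free for 11:15-12:30. Grace: not fully free for 11:15-12:30. Sofia: free for 11:15-12:30.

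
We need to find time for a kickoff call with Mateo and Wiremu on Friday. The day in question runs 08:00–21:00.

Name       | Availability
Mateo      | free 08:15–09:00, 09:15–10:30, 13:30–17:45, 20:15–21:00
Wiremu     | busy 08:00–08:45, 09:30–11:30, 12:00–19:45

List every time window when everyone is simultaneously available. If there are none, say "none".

08:45-09:00, 09:15-09:30, 20:15-21:00

Mateo free: 08:15-09:00, 09:15-10:30, 13:30-17:45, 20:15-21:00.
Wiremu free: 08:45-09:30, 11:30-12:00, 19:45-21:00 (invert busy blocks within the working day).
Mateo ∩ Wiremu: 08:45-09:00, 09:15-09:30, 20:15-21:00.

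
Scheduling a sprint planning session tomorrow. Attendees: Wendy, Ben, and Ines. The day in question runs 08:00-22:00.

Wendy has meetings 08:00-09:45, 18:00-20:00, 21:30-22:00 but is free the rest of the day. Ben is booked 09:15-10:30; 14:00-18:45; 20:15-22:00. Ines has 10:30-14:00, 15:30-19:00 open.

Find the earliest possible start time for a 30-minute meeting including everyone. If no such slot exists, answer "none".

Wendy free: 09:45-18:00, 20:00-21:30 (invert busy blocks within the working day).
Ben free: 08:00-09:15, 10:30-14:00, 18:45-20:15 (invert busy blocks within the working day).
Ines free: 10:30-14:00, 15:30-19:00.
Wendy ∩ Ben: 10:30-14:00, 20:00-20:15.
Wendy ∩ Ben ∩ Ines: 10:30-14:00.
The first common window of at least 30 minutes is 10:30-14:00, so the earliest start is 10:30.

10:30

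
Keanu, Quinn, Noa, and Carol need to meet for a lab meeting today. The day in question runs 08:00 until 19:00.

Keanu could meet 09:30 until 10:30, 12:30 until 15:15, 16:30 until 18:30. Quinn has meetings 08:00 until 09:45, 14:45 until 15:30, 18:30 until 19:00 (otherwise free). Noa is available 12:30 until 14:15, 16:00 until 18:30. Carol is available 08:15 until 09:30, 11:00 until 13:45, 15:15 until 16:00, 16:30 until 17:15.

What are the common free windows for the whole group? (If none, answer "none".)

Keanu free: 09:30-10:30, 12:30-15:15, 16:30-18:30.
Quinn free: 09:45-14:45, 15:30-18:30 (invert busy blocks within the working day).
Noa free: 12:30-14:15, 16:00-18:30.
Carol free: 08:15-09:30, 11:00-13:45, 15:15-16:00, 16:30-17:15.
Keanu ∩ Quinn: 09:45-10:30, 12:30-14:45, 16:30-18:30.
Keanu ∩ Quinn ∩ Noa: 12:30-14:15, 16:30-18:30.
Keanu ∩ Quinn ∩ Noa ∩ Carol: 12:30-13:45, 16:30-17:15.

12:30-13:45, 16:30-17:15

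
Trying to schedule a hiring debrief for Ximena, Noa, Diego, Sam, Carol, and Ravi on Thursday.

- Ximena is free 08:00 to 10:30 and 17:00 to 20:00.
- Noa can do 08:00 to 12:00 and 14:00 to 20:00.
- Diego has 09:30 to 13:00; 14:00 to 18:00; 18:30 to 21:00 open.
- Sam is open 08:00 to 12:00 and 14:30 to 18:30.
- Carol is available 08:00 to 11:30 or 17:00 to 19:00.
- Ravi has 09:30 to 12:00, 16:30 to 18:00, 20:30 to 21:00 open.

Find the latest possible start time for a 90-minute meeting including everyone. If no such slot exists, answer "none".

none

Ximena ∩ Noa: 08:00-10:30, 17:00-20:00.
Ximena ∩ Noa ∩ Diego: 09:30-10:30, 17:00-18:00, 18:30-20:00.
Ximena ∩ Noa ∩ Diego ∩ Sam: 09:30-10:30, 17:00-18:00.
Ximena ∩ Noa ∩ Diego ∩ Sam ∩ Carol: 09:30-10:30, 17:00-18:00.
Ximena ∩ Noa ∩ Diego ∩ Sam ∩ Carol ∩ Ravi: 09:30-10:30, 17:00-18:00.
Those are the intersection windows.
No common window is at least 90 minutes long.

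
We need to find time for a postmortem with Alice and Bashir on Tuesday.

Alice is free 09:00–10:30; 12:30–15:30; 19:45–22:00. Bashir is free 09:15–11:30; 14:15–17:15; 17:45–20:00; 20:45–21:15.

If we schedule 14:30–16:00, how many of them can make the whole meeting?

Bashir can make the full 14:30-16:00 slot — that's 1.

1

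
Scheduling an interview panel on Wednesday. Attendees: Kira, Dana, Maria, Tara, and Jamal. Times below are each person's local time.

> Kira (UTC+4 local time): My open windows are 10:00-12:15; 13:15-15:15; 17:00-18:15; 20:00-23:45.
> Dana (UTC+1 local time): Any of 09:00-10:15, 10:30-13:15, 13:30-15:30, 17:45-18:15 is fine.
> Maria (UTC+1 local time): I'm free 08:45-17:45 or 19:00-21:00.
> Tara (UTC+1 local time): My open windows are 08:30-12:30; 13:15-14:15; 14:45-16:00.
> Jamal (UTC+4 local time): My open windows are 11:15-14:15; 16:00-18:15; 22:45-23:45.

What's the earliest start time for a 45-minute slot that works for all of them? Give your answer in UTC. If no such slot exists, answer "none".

09:30

Kira in UTC: 06:00-08:15, 09:15-11:15, 13:00-14:15, 16:00-19:45 (subtract 4h to convert from UTC+4).
Dana in UTC: 08:00-09:15, 09:30-12:15, 12:30-14:30, 16:45-17:15 (subtract 1h to convert from UTC+1).
Maria in UTC: 07:45-16:45, 18:00-20:00 (subtract 1h to convert from UTC+1).
Tara in UTC: 07:30-11:30, 12:15-13:15, 13:45-15:00 (subtract 1h to convert from UTC+1).
Jamal in UTC: 07:15-10:15, 12:00-14:15, 18:45-19:45 (subtract 4h to convert from UTC+4).
Kira ∩ Dana: 08:00-08:15, 09:30-11:15, 13:00-14:15, 16:45-17:15.
Kira ∩ Dana ∩ Maria: 08:00-08:15, 09:30-11:15, 13:00-14:15.
Kira ∩ Dana ∩ Maria ∩ Tara: 08:00-08:15, 09:30-11:15, 13:00-13:15, 13:45-14:15.
Kira ∩ Dana ∩ Maria ∩ Tara ∩ Jamal: 08:00-08:15, 09:30-10:15, 13:00-13:15, 13:45-14:15.
Those are the intersection windows.
The first common window of at least 45 minutes is 09:30-10:15, so the earliest start is 09:30.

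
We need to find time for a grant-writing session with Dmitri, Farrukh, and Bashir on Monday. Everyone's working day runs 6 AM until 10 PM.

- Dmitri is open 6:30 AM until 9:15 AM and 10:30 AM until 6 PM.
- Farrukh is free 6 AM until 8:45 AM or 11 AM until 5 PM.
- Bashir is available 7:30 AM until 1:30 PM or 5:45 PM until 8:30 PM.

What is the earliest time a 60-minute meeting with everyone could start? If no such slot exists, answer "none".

Dmitri ∩ Farrukh: 06:30-08:45, 11:00-17:00.
Dmitri ∩ Farrukh ∩ Bashir: 07:30-08:45, 11:00-13:30.
The first common window of at least 60 minutes is 07:30-08:45, so the earliest start is 07:30.

07:30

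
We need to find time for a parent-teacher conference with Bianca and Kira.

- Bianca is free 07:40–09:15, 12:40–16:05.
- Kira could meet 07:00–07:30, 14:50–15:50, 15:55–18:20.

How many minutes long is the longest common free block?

Bianca ∩ Kira: 14:50-15:50, 15:55-16:05.
The longest is 14:50-15:50 at 60 minutes.

60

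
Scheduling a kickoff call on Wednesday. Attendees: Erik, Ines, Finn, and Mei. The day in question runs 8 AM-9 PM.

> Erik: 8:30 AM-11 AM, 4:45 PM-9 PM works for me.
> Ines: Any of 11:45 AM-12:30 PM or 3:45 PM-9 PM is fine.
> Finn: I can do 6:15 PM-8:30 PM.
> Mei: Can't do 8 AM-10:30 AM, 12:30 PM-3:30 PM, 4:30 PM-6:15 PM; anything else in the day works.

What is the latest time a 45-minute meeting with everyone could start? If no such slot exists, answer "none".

Erik free: 08:30-11:00, 16:45-21:00.
Ines free: 11:45-12:30, 15:45-21:00.
Finn free: 18:15-20:30.
Mei free: 10:30-12:30, 15:30-16:30, 18:15-21:00 (invert busy blocks within the working day).
Erik ∩ Ines: 16:45-21:00.
Erik ∩ Ines ∩ Finn: 18:15-20:30.
Erik ∩ Ines ∩ Finn ∩ Mei: 18:15-20:30.
Those are the intersection windows.
The last common window of at least 45 minutes is 18:15-20:30; a 45-minute meeting can start as late as 19:45 and still end by 20:30.

19:45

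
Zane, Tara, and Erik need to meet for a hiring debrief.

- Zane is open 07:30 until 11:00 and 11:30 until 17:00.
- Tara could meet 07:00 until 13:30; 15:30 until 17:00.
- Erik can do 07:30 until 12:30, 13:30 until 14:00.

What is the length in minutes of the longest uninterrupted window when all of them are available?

210

Zane ∩ Tara: 07:30-11:00, 11:30-13:30, 15:30-17:00.
Zane ∩ Tara ∩ Erik: 07:30-11:00, 11:30-12:30.
So the common availability across everyone is 07:30-11:00, 11:30-12:30.
The longest is 07:30-11:00 at 210 minutes.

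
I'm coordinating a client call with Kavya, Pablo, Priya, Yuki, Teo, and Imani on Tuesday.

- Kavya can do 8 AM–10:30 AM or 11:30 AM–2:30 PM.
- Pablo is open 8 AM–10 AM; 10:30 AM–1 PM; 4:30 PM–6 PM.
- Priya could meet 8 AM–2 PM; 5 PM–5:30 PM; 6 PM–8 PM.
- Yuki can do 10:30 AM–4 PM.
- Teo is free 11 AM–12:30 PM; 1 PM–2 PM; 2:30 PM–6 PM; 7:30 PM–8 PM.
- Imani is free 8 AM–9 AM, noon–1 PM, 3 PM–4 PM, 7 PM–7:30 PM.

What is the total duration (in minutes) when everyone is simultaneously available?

30

Kavya ∩ Pablo: 08:00-10:00, 11:30-13:00.
Kavya ∩ Pablo ∩ Priya: 08:00-10:00, 11:30-13:00.
Kavya ∩ Pablo ∩ Priya ∩ Yuki: 11:30-13:00.
Kavya ∩ Pablo ∩ Priya ∩ Yuki ∩ Teo: 11:30-12:30.
Kavya ∩ Pablo ∩ Priya ∩ Yuki ∩ Teo ∩ Imani: 12:00-12:30.
That's a single block of 30 minutes.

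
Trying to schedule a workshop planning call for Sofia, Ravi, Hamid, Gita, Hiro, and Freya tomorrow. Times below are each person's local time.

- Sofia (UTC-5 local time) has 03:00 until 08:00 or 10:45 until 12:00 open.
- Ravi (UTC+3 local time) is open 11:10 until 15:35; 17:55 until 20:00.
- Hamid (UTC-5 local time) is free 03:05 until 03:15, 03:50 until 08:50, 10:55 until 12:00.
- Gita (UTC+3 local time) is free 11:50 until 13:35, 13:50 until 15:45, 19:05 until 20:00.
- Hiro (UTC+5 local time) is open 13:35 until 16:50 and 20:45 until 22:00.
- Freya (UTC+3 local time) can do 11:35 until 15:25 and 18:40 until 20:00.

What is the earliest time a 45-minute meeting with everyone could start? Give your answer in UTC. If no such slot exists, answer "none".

08:50

Sofia in UTC: 08:00-13:00, 15:45-17:00 (add 5h to convert from UTC-5).
Ravi in UTC: 08:10-12:35, 14:55-17:00 (subtract 3h to convert from UTC+3).
Hamid in UTC: 08:05-08:15, 08:50-13:50, 15:55-17:00 (add 5h to convert from UTC-5).
Gita in UTC: 08:50-10:35, 10:50-12:45, 16:05-17:00 (subtract 3h to convert from UTC+3).
Hiro in UTC: 08:35-11:50, 15:45-17:00 (subtract 5h to convert from UTC+5).
Freya in UTC: 08:35-12:25, 15:40-17:00 (subtract 3h to convert from UTC+3).
Sofia ∩ Ravi: 08:10-12:35, 15:45-17:00.
Sofia ∩ Ravi ∩ Hamid: 08:10-08:15, 08:50-12:35, 15:55-17:00.
Sofia ∩ Ravi ∩ Hamid ∩ Gita: 08:50-10:35, 10:50-12:35, 16:05-17:00.
Sofia ∩ Ravi ∩ Hamid ∩ Gita ∩ Hiro: 08:50-10:35, 10:50-11:50, 16:05-17:00.
Sofia ∩ Ravi ∩ Hamid ∩ Gita ∩ Hiro ∩ Freya: 08:50-10:35, 10:50-11:50, 16:05-17:00.
Those are the intersection windows.
The first common window of at least 45 minutes is 08:50-10:35, so the earliest start is 08:50.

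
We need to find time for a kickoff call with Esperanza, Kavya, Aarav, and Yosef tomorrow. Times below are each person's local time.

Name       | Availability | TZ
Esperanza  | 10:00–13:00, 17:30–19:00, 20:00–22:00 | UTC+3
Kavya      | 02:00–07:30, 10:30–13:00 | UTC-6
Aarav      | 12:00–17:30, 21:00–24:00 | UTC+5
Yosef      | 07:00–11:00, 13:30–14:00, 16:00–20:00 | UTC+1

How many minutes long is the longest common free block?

120

Esperanza in UTC: 07:00-10:00, 14:30-16:00, 17:00-19:00 (subtract 3h to convert from UTC+3).
Kavya in UTC: 08:00-13:30, 16:30-19:00 (add 6h to convert from UTC-6).
Aarav in UTC: 07:00-12:30, 16:00-19:00 (subtract 5h to convert from UTC+5).
Yosef in UTC: 06:00-10:00, 12:30-13:00, 15:00-19:00 (subtract 1h to convert from UTC+1).
Esperanza ∩ Kavya: 08:00-10:00, 17:00-19:00.
Esperanza ∩ Kavya ∩ Aarav: 08:00-10:00, 17:00-19:00.
Esperanza ∩ Kavya ∩ Aarav ∩ Yosef: 08:00-10:00, 17:00-19:00.
Those are the intersection windows.
The longest is 08:00-10:00 at 120 minutes.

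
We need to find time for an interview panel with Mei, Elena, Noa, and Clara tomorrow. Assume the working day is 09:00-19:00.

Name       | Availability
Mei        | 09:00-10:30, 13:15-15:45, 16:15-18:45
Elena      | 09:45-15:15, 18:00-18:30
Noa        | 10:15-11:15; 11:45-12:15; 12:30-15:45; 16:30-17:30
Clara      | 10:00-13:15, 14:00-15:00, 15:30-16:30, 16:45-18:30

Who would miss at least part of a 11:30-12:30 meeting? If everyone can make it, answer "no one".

Mei, Noa

Mei: not fully free for 11:30-12:30. Elena: free for 11:30-12:30. Noa: not fully free for 11:30-12:30. Clara: free for 11:30-12:30.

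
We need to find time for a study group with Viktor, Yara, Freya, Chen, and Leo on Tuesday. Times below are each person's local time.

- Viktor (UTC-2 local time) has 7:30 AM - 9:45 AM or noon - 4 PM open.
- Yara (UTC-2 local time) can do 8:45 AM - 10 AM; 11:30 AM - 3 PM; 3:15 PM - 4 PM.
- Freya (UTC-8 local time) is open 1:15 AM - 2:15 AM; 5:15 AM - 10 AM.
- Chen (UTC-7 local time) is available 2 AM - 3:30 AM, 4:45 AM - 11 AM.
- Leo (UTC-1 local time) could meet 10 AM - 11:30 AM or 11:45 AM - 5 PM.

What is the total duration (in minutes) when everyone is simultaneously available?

225

Viktor in UTC: 09:30-11:45, 14:00-18:00 (add 2h to convert from UTC-2).
Yara in UTC: 10:45-12:00, 13:30-17:00, 17:15-18:00 (add 2h to convert from UTC-2).
Freya in UTC: 09:15-10:15, 13:15-18:00 (add 8h to convert from UTC-8).
Chen in UTC: 09:00-10:30, 11:45-18:00 (add 7h to convert from UTC-7).
Leo in UTC: 11:00-12:30, 12:45-18:00 (add 1h to convert from UTC-1).
Viktor ∩ Yara: 10:45-11:45, 14:00-17:00, 17:15-18:00.
Viktor ∩ Yara ∩ Freya: 14:00-17:00, 17:15-18:00.
Viktor ∩ Yara ∩ Freya ∩ Chen: 14:00-17:00, 17:15-18:00.
Viktor ∩ Yara ∩ Freya ∩ Chen ∩ Leo: 14:00-17:00, 17:15-18:00.
Summing the common windows: 180 + 45 = 225 minutes.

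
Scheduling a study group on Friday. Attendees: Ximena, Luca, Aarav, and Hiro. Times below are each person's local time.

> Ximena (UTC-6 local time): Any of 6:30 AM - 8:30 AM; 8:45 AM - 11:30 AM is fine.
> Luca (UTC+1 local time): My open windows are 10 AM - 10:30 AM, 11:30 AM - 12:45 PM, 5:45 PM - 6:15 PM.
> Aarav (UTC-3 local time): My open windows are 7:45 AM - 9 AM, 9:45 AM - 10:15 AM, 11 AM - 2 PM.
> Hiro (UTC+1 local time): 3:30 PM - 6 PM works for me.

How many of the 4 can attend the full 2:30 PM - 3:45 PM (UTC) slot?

Ximena in UTC: 12:30-14:30, 14:45-17:30 (add 6h to convert from UTC-6).
Luca in UTC: 09:00-09:30, 10:30-11:45, 16:45-17:15 (subtract 1h to convert from UTC+1).
Aarav in UTC: 10:45-12:00, 12:45-13:15, 14:00-17:00 (add 3h to convert from UTC-3).
Hiro in UTC: 14:30-17:00 (subtract 1h to convert from UTC+1).
Aarav and Hiro can make the full 14:30-15:45 slot — that's 2.

2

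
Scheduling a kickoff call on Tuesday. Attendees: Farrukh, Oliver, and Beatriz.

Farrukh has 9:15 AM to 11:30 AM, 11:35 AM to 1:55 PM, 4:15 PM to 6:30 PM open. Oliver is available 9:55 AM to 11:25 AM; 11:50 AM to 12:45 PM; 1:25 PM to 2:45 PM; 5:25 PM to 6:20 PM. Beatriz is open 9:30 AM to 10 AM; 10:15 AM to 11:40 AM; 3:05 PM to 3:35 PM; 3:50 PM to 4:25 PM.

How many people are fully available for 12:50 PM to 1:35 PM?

Farrukh can make the full 12:50-13:35 slot — that's 1.

1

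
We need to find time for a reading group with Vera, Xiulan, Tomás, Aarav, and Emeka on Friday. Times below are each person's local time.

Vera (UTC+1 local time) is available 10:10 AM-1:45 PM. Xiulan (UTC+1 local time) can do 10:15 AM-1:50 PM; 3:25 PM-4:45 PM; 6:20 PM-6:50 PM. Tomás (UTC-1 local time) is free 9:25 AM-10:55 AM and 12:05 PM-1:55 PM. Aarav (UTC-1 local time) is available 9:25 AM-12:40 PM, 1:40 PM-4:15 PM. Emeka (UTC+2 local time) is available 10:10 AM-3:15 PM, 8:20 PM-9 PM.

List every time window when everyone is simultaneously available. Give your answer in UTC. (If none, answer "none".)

10:25-11:55

Vera in UTC: 09:10-12:45 (subtract 1h to convert from UTC+1).
Xiulan in UTC: 09:15-12:50, 14:25-15:45, 17:20-17:50 (subtract 1h to convert from UTC+1).
Tomás in UTC: 10:25-11:55, 13:05-14:55 (add 1h to convert from UTC-1).
Aarav in UTC: 10:25-13:40, 14:40-17:15 (add 1h to convert from UTC-1).
Emeka in UTC: 08:10-13:15, 18:20-19:00 (subtract 2h to convert from UTC+2).
Vera ∩ Xiulan: 09:15-12:45.
Vera ∩ Xiulan ∩ Tomás: 10:25-11:55.
Vera ∩ Xiulan ∩ Tomás ∩ Aarav: 10:25-11:55.
Vera ∩ Xiulan ∩ Tomás ∩ Aarav ∩ Emeka: 10:25-11:55.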